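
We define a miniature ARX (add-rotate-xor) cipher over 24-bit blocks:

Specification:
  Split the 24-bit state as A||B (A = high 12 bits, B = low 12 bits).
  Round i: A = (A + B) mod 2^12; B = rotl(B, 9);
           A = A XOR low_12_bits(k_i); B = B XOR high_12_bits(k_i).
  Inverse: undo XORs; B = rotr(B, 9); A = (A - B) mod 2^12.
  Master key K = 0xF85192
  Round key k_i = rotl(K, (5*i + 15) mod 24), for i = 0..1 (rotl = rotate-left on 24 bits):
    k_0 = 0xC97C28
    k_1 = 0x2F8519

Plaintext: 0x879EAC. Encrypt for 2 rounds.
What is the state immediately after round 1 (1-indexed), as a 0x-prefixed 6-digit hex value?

s_0 = plaintext = 0x879EAC
s_1 = Round(s_0, k_0) = 0xB0D542
s_2 = Round(s_1, k_1) = 0x556650

0xB0D542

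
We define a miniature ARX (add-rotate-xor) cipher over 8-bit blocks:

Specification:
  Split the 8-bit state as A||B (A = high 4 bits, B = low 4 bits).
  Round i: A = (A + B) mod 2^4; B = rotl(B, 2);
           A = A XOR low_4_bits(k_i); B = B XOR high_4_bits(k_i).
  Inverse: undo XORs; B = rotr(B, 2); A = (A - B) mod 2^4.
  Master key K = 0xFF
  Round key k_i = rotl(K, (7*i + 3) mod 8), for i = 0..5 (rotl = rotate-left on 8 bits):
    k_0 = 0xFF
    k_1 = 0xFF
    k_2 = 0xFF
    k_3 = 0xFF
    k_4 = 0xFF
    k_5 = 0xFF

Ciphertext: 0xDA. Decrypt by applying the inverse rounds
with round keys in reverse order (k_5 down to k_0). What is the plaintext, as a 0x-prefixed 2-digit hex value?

s_0 = ciphertext = 0xDA
s_1 = InvRound(s_0, k_5) = 0xD5
s_2 = InvRound(s_1, k_4) = 0x8A
s_3 = InvRound(s_2, k_3) = 0x25
s_4 = InvRound(s_3, k_2) = 0x3A
s_5 = InvRound(s_4, k_1) = 0x75
s_6 = InvRound(s_5, k_0) = 0xEA

0xEA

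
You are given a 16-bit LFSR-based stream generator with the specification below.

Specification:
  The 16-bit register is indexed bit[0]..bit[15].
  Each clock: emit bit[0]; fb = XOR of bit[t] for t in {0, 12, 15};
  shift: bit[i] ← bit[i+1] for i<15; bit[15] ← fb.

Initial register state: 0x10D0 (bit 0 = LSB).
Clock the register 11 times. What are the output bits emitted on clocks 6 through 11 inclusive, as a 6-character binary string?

011000

reg_0 = 0x10D0
clock 1: out=0, reg = 0x8868
clock 2: out=0, reg = 0xC434
clock 3: out=0, reg = 0xE21A
clock 4: out=0, reg = 0xF10D
clock 5: out=1, reg = 0xF886
clock 6: out=0, reg = 0x7C43
clock 7: out=1, reg = 0x3E21
clock 8: out=1, reg = 0x1F10
clock 9: out=0, reg = 0x8F88
clock 10: out=0, reg = 0xC7C4
clock 11: out=0, reg = 0xE3E2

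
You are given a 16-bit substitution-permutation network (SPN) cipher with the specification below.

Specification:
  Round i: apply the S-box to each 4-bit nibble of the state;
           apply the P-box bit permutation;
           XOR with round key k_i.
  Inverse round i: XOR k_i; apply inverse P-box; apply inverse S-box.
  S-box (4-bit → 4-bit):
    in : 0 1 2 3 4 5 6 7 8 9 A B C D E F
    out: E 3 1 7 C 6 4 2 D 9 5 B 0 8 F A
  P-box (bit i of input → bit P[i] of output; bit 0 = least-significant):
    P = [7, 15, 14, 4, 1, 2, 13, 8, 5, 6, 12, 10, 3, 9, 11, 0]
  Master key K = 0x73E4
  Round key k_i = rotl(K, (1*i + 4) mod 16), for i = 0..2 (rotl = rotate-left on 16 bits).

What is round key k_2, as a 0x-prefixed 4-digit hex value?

K = 0x73E4
k_0 = rotl(K, (1*0+4) mod 16) = rotl(K, 4) = 0x3E47
k_1 = rotl(K, (1*1+4) mod 16) = rotl(K, 5) = 0x7C8E
k_2 = rotl(K, (1*2+4) mod 16) = rotl(K, 6) = 0xF91C

0xF91C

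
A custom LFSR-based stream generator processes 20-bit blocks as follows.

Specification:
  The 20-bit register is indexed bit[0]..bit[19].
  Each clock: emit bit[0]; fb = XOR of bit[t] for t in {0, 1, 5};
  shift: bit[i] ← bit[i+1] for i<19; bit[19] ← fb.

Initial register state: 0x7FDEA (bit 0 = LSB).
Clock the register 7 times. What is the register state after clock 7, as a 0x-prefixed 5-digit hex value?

reg_0 = 0x7FDEA
clock 1: out=0, reg = 0x3FEF5
clock 2: out=1, reg = 0x1FF7A
clock 3: out=0, reg = 0x0FFBD
clock 4: out=1, reg = 0x07FDE
clock 5: out=0, reg = 0x83FEF
clock 6: out=1, reg = 0xC1FF7
clock 7: out=1, reg = 0xE0FFB

0xE0FFB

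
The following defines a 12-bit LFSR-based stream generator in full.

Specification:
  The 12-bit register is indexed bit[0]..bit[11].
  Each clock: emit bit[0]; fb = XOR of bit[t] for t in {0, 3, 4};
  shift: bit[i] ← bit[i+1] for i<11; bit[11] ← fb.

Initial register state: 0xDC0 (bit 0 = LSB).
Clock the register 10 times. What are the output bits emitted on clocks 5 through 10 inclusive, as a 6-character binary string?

001110

reg_0 = 0xDC0
clock 1: out=0, reg = 0x6E0
clock 2: out=0, reg = 0x370
clock 3: out=0, reg = 0x9B8
clock 4: out=0, reg = 0x4DC
clock 5: out=0, reg = 0x26E
clock 6: out=0, reg = 0x937
clock 7: out=1, reg = 0x49B
clock 8: out=1, reg = 0xA4D
clock 9: out=1, reg = 0x526
clock 10: out=0, reg = 0x293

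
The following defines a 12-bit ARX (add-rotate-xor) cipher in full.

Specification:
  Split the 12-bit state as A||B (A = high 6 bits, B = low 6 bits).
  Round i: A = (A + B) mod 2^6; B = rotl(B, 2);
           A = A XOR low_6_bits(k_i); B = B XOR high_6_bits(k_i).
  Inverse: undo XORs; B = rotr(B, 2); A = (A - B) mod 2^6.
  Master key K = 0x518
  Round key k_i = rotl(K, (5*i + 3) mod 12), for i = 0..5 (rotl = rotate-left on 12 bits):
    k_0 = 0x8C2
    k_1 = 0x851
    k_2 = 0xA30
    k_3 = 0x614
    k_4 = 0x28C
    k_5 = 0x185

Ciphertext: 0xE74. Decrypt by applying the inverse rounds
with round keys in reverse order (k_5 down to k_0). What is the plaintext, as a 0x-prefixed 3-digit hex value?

0xB0A

s_0 = ciphertext = 0xE74
s_1 = InvRound(s_0, k_5) = 0x42C
s_2 = InvRound(s_1, k_4) = 0xCE9
s_3 = InvRound(s_2, k_3) = 0x2DC
s_4 = InvRound(s_3, k_2) = 0xB8D
s_5 = InvRound(s_4, k_1) = 0xD0B
s_6 = InvRound(s_5, k_0) = 0xB0A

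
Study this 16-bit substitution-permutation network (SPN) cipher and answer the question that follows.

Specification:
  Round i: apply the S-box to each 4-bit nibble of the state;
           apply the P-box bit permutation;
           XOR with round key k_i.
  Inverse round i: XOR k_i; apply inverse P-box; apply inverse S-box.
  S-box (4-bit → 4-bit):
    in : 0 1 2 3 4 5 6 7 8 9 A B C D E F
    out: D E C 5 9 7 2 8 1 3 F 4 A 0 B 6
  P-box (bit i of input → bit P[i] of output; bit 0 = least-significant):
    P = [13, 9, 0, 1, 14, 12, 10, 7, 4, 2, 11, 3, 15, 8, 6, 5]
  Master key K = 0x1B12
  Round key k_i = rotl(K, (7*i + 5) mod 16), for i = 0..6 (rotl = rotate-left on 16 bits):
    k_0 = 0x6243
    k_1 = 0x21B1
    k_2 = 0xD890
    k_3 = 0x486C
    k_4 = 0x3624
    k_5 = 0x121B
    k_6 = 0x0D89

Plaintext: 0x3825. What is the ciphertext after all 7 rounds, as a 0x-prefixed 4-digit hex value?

s_0 = plaintext = 0x3825
s_1 = Round(s_0, k_0) = 0xC492
s_2 = Round(s_1, k_1) = 0x708A
s_3 = Round(s_2, k_2) = 0xB2AB
s_4 = Round(s_3, k_3) = 0x14A5
s_5 = Round(s_4, k_4) = 0x41DD
s_6 = Round(s_5, k_5) = 0x9A37
s_7 = Round(s_6, k_6) = 0xC097

0xC097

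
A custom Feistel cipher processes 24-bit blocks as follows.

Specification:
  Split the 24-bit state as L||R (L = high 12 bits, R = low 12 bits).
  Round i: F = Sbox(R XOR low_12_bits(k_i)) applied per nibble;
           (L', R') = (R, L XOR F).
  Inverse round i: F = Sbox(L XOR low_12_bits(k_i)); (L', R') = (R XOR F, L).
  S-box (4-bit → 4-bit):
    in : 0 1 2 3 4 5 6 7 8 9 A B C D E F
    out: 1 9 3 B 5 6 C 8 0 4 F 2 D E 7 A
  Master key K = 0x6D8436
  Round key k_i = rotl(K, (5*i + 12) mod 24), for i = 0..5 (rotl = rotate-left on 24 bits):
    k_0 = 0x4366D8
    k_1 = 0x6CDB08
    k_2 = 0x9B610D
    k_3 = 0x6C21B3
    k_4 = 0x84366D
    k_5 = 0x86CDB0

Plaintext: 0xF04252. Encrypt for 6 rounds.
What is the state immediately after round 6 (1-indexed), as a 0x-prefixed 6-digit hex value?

0x531E3E

s_0 = plaintext = 0xF04252
s_1 = Round(s_0, k_0) = 0x252A0B
s_2 = Round(s_1, k_1) = 0xA0BB49
s_3 = Round(s_2, k_2) = 0xB4955E
s_4 = Round(s_3, k_3) = 0x55EE37
s_5 = Round(s_4, k_4) = 0xE37531
s_6 = Round(s_5, k_5) = 0x531E3E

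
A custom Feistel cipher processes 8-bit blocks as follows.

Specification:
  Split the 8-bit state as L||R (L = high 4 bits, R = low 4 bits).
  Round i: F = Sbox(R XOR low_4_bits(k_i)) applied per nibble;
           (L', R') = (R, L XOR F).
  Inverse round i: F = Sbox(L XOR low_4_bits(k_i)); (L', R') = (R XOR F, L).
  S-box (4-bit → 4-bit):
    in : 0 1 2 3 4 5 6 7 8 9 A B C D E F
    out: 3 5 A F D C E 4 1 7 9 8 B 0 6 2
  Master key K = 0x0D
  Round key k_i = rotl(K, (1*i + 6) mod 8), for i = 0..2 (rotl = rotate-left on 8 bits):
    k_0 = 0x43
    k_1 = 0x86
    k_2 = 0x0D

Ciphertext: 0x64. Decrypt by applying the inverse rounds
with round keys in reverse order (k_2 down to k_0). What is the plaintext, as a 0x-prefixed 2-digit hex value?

0x7F

s_0 = ciphertext = 0x64
s_1 = InvRound(s_0, k_2) = 0xC6
s_2 = InvRound(s_1, k_1) = 0xFC
s_3 = InvRound(s_2, k_0) = 0x7F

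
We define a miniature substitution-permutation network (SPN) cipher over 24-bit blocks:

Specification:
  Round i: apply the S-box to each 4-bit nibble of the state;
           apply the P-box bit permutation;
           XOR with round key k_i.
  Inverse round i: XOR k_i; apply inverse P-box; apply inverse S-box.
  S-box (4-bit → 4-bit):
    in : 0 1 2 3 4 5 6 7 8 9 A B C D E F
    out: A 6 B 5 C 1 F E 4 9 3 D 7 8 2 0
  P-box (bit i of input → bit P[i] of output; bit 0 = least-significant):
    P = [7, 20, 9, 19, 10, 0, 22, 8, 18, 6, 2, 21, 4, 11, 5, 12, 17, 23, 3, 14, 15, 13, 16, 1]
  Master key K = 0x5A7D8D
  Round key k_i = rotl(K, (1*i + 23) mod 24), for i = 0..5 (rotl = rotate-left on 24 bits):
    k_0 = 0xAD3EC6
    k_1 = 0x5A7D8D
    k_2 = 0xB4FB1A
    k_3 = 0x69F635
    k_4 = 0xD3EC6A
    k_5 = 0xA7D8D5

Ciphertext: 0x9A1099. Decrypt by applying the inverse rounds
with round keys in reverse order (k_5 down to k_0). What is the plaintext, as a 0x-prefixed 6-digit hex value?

s_0 = ciphertext = 0x9A1099
s_1 = InvRound(s_0, k_5) = 0x34E6F0
s_2 = InvRound(s_1, k_4) = 0x4CA983
s_3 = InvRound(s_2, k_3) = 0x4D6B93
s_4 = InvRound(s_3, k_2) = 0x31DD12
s_5 = InvRound(s_4, k_1) = 0x635419
s_6 = InvRound(s_5, k_0) = 0x06AC1B

0x06AC1B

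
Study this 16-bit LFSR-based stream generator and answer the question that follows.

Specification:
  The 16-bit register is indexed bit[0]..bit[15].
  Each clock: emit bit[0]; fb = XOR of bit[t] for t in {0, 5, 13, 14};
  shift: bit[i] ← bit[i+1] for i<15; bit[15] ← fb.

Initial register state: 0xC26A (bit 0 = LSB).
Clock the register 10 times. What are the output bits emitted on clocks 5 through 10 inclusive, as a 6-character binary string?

reg_0 = 0xC26A
clock 1: out=0, reg = 0x6135
clock 2: out=1, reg = 0x309A
clock 3: out=0, reg = 0x984D
clock 4: out=1, reg = 0xCC26
clock 5: out=0, reg = 0x6613
clock 6: out=1, reg = 0xB309
clock 7: out=1, reg = 0x5984
clock 8: out=0, reg = 0xACC2
clock 9: out=0, reg = 0xD661
clock 10: out=1, reg = 0xEB30

011001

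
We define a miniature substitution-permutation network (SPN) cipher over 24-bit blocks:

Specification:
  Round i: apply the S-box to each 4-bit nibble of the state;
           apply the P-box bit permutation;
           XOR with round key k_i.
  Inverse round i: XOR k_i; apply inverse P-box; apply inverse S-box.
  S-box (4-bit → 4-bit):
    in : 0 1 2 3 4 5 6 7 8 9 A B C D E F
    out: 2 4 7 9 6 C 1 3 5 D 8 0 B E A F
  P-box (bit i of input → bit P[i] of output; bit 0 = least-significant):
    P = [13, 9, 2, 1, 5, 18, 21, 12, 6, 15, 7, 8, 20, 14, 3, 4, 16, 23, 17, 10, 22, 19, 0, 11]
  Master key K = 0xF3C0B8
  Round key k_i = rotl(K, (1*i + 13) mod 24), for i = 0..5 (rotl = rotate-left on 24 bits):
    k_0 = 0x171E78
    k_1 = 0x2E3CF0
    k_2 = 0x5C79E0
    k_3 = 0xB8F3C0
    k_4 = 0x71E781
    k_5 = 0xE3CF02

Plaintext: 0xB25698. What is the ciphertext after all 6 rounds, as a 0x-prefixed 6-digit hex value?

0x3F4AF3

s_0 = plaintext = 0xB25698
s_1 = Round(s_0, k_0) = 0xB42E04
s_2 = Round(s_1, k_1) = 0xB8FFFC
s_3 = Round(s_2, k_2) = 0x6B8A1A
s_4 = Round(s_3, k_3) = 0xC8F2CA
s_5 = Round(s_4, k_4) = 0x2E3F7B
s_6 = Round(s_5, k_5) = 0x3F4AF3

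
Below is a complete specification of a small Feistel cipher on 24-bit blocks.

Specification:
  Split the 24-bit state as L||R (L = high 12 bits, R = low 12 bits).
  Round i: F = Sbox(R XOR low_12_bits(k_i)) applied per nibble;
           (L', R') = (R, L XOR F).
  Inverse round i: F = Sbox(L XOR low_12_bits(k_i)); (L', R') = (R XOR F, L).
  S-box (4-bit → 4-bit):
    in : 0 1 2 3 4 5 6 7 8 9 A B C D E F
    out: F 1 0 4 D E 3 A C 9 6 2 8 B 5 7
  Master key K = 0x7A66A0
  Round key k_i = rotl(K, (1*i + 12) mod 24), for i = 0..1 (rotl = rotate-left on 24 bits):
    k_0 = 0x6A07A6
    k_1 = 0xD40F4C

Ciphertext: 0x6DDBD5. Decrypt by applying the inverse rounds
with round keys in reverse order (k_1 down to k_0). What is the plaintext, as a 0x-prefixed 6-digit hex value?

0x88D244

s_0 = ciphertext = 0x6DDBD5
s_1 = InvRound(s_0, k_1) = 0x2446DD
s_2 = InvRound(s_1, k_0) = 0x88D244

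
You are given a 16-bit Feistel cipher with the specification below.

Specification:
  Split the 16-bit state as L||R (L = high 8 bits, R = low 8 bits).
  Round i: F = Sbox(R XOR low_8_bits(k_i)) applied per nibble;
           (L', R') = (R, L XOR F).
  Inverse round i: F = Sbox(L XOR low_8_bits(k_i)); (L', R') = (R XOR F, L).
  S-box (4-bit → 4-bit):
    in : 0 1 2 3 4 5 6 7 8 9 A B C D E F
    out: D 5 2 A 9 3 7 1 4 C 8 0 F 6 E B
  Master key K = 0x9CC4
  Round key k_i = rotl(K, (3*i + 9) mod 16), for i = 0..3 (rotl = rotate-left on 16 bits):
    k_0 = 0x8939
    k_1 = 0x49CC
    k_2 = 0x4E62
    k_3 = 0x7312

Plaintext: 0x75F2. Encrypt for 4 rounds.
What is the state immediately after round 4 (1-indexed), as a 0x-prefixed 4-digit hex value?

s_0 = plaintext = 0x75F2
s_1 = Round(s_0, k_0) = 0xF285
s_2 = Round(s_1, k_1) = 0x856E
s_3 = Round(s_2, k_2) = 0x6E5A
s_4 = Round(s_3, k_3) = 0x5AFA

0x5AFA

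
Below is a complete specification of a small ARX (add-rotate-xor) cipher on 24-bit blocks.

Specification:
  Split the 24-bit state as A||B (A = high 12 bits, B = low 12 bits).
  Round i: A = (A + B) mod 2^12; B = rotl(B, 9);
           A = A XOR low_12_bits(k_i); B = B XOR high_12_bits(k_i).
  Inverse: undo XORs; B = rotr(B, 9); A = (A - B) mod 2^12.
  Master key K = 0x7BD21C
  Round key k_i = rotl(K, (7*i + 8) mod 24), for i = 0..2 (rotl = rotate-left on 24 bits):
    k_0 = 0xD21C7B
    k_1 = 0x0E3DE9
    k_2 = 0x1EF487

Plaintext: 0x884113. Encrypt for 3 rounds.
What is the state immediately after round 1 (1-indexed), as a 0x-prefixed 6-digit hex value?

0x5ECB03

s_0 = plaintext = 0x884113
s_1 = Round(s_0, k_0) = 0x5ECB03
s_2 = Round(s_1, k_1) = 0xD06783
s_3 = Round(s_2, k_2) = 0x00E71F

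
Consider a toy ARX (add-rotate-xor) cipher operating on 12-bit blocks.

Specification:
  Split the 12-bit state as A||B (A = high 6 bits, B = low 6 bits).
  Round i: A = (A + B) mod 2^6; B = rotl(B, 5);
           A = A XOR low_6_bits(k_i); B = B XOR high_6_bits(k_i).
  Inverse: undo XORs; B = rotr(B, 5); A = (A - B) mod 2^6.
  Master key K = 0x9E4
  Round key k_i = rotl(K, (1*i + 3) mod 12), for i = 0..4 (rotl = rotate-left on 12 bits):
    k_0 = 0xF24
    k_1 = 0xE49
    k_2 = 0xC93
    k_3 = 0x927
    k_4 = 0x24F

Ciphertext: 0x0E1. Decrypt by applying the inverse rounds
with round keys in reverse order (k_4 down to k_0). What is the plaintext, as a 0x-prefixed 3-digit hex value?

0xC95

s_0 = ciphertext = 0x0E1
s_1 = InvRound(s_0, k_4) = 0xED1
s_2 = InvRound(s_1, k_3) = 0xC6B
s_3 = InvRound(s_2, k_2) = 0xC32
s_4 = InvRound(s_3, k_1) = 0x8D6
s_5 = InvRound(s_4, k_0) = 0xC95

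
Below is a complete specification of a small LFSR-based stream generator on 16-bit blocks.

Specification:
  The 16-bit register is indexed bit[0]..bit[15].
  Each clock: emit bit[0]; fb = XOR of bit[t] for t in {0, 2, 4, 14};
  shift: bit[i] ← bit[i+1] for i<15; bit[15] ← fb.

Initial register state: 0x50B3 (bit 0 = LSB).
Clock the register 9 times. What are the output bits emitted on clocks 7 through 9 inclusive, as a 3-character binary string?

reg_0 = 0x50B3
clock 1: out=1, reg = 0xA859
clock 2: out=1, reg = 0x542C
clock 3: out=0, reg = 0x2A16
clock 4: out=0, reg = 0x150B
clock 5: out=1, reg = 0x8A85
clock 6: out=1, reg = 0x4542
clock 7: out=0, reg = 0xA2A1
clock 8: out=1, reg = 0xD150
clock 9: out=0, reg = 0x68A8

010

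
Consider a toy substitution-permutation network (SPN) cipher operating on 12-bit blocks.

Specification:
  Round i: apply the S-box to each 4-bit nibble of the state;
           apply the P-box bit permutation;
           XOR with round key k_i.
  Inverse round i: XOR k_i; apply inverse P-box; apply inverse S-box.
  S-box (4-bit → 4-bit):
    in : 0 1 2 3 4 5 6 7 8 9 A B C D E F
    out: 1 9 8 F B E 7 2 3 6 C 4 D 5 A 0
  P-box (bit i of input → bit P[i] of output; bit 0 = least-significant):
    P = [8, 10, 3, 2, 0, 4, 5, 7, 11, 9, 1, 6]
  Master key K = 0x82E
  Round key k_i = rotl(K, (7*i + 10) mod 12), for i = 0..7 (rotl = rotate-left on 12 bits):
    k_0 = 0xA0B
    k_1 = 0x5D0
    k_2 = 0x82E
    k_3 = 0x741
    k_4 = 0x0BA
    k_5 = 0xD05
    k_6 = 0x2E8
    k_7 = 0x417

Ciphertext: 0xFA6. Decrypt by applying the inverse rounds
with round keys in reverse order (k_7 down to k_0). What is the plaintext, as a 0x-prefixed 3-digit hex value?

s_0 = ciphertext = 0xFA6
s_1 = InvRound(s_0, k_7) = 0x830
s_2 = InvRound(s_1, k_6) = 0x4EB
s_3 = InvRound(s_2, k_5) = 0xCAC
s_4 = InvRound(s_3, k_4) = 0xD7E
s_5 = InvRound(s_4, k_3) = 0x66A
s_6 = InvRound(s_5, k_2) = 0x4FE
s_7 = InvRound(s_6, k_1) = 0xBBC
s_8 = InvRound(s_7, k_0) = 0xB31

0xB31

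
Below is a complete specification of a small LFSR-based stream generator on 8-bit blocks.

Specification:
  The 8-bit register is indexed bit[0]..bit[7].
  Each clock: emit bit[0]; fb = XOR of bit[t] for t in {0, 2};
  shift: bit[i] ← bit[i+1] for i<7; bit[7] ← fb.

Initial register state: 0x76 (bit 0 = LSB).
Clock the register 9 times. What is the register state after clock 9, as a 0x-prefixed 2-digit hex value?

0xD5

reg_0 = 0x76
clock 1: out=0, reg = 0xBB
clock 2: out=1, reg = 0xDD
clock 3: out=1, reg = 0x6E
clock 4: out=0, reg = 0xB7
clock 5: out=1, reg = 0x5B
clock 6: out=1, reg = 0xAD
clock 7: out=1, reg = 0x56
clock 8: out=0, reg = 0xAB
clock 9: out=1, reg = 0xD5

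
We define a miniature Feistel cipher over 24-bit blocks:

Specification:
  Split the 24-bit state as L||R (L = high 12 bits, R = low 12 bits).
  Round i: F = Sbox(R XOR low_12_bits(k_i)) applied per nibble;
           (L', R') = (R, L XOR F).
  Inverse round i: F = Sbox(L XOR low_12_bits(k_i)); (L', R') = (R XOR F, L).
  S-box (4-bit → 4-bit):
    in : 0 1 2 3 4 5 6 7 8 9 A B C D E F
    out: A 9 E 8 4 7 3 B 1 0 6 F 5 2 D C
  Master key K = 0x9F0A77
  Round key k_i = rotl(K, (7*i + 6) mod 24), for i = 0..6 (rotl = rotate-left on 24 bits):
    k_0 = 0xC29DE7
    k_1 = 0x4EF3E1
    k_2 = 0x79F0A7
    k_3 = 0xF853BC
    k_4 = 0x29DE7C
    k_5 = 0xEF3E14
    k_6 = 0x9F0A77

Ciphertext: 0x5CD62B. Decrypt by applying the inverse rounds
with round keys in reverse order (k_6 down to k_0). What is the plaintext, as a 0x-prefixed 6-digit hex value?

0x4E959A

s_0 = ciphertext = 0x5CD62B
s_1 = InvRound(s_0, k_6) = 0xADD5CD
s_2 = InvRound(s_1, k_5) = 0x19DADD
s_3 = InvRound(s_2, k_4) = 0x60419D
s_4 = InvRound(s_3, k_3) = 0x66C604
s_5 = InvRound(s_4, k_2) = 0x55B66C
s_6 = InvRound(s_5, k_1) = 0x59A55B
s_7 = InvRound(s_6, k_0) = 0x4E959A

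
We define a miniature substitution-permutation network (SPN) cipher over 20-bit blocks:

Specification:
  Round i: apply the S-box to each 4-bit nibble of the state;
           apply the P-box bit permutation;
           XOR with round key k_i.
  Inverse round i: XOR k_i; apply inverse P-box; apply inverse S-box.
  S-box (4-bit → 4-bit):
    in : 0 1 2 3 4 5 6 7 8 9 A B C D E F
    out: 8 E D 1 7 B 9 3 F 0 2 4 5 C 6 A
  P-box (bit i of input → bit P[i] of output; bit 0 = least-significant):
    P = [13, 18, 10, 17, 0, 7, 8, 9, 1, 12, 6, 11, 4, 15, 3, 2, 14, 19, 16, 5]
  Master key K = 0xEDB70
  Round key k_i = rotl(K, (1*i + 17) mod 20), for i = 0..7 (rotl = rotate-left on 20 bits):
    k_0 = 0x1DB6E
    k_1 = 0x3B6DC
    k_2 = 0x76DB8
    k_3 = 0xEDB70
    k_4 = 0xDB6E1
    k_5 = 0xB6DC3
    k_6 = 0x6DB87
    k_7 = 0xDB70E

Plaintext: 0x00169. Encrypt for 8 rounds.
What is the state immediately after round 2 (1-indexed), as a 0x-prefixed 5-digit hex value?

s_0 = plaintext = 0x00169
s_1 = Round(s_0, k_0) = 0x1C10B
s_2 = Round(s_1, k_1) = 0xAA8A4
s_3 = Round(s_2, k_2) = 0xBD17A
s_4 = Round(s_3, k_3) = 0xBC3BD
s_5 = Round(s_4, k_4) = 0xEB3FB
s_6 = Round(s_5, k_5) = 0x26B49
s_7 = Round(s_6, k_6) = 0x79A72
s_8 = Round(s_7, k_7) = 0x7C38F

0xAA8A4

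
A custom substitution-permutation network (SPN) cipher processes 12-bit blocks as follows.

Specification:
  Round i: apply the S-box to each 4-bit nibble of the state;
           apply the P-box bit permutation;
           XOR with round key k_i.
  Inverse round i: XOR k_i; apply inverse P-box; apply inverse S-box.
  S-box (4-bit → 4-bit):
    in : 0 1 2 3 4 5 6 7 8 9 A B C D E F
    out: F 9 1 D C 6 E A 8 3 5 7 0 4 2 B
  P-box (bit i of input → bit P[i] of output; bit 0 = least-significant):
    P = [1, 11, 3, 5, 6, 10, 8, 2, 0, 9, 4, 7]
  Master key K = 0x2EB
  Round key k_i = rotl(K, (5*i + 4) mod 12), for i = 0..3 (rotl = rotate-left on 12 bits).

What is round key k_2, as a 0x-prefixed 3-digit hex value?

0xBAC

K = 0x2EB
k_0 = rotl(K, (5*0+4) mod 12) = rotl(K, 4) = 0xEB2
k_1 = rotl(K, (5*1+4) mod 12) = rotl(K, 9) = 0x65D
k_2 = rotl(K, (5*2+4) mod 12) = rotl(K, 2) = 0xBAC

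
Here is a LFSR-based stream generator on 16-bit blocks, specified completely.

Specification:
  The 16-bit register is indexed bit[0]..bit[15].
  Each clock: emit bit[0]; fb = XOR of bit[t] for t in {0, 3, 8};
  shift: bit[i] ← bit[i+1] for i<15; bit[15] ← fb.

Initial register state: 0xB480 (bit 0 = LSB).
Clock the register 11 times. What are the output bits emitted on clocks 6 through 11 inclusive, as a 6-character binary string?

reg_0 = 0xB480
clock 1: out=0, reg = 0x5A40
clock 2: out=0, reg = 0x2D20
clock 3: out=0, reg = 0x9690
clock 4: out=0, reg = 0x4B48
clock 5: out=0, reg = 0x25A4
clock 6: out=0, reg = 0x92D2
clock 7: out=0, reg = 0x4969
clock 8: out=1, reg = 0xA4B4
clock 9: out=0, reg = 0x525A
clock 10: out=0, reg = 0xA92D
clock 11: out=1, reg = 0xD496

001001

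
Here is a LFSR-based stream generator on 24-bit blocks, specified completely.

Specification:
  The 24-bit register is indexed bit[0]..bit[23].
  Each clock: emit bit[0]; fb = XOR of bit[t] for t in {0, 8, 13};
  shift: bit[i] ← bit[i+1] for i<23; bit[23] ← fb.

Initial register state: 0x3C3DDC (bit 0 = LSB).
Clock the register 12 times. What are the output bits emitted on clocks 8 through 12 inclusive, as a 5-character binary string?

11011

reg_0 = 0x3C3DDC
clock 1: out=0, reg = 0x1E1EEE
clock 2: out=0, reg = 0x0F0F77
clock 3: out=1, reg = 0x0787BB
clock 4: out=1, reg = 0x03C3DD
clock 5: out=1, reg = 0x01E1EE
clock 6: out=0, reg = 0x00F0F7
clock 7: out=1, reg = 0x00787B
clock 8: out=1, reg = 0x003C3D
clock 9: out=1, reg = 0x001E1E
clock 10: out=0, reg = 0x000F0F
clock 11: out=1, reg = 0x000787
clock 12: out=1, reg = 0x0003C3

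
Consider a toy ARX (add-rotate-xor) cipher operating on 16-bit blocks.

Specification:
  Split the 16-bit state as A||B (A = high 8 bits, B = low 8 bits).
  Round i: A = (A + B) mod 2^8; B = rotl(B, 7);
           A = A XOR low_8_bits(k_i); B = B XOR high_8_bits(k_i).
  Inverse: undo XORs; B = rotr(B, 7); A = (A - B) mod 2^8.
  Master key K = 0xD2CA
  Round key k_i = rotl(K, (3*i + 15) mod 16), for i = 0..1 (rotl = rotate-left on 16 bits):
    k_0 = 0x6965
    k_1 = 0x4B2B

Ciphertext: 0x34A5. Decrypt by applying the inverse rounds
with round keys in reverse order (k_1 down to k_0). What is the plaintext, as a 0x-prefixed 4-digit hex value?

0xBE69

s_0 = ciphertext = 0x34A5
s_1 = InvRound(s_0, k_1) = 0x42DD
s_2 = InvRound(s_1, k_0) = 0xBE69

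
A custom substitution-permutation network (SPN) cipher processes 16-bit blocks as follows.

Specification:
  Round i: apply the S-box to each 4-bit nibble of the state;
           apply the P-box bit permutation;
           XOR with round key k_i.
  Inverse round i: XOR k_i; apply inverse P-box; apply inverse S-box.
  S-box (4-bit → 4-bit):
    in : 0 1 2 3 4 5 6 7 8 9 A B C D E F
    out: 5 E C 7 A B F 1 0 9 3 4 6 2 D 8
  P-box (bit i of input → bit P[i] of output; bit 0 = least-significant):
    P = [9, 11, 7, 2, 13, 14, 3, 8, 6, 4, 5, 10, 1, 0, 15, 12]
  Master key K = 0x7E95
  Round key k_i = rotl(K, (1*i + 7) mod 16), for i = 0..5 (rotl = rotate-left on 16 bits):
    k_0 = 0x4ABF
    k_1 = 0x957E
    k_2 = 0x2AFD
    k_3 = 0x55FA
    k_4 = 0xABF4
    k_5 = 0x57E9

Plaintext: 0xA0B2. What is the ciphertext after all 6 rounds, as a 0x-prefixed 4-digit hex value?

0x028D

s_0 = plaintext = 0xA0B2
s_1 = Round(s_0, k_0) = 0x4A50
s_2 = Round(s_1, k_1) = 0xE6AF
s_3 = Round(s_2, k_2) = 0xDE8B
s_4 = Round(s_3, k_3) = 0x511B
s_5 = Round(s_4, k_4) = 0xFE4F
s_6 = Round(s_5, k_5) = 0x028D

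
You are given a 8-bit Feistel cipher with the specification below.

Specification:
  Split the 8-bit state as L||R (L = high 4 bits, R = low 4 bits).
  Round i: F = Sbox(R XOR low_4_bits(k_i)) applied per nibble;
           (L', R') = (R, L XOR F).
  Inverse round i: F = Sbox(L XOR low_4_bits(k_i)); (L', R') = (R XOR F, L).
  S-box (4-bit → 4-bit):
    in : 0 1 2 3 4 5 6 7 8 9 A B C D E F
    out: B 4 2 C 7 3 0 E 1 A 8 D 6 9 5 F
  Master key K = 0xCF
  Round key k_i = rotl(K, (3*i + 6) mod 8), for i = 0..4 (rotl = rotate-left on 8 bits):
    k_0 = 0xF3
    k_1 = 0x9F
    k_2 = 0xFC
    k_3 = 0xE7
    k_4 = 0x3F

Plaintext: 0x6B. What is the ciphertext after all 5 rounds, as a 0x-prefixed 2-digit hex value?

0x12

s_0 = plaintext = 0x6B
s_1 = Round(s_0, k_0) = 0xB7
s_2 = Round(s_1, k_1) = 0x7A
s_3 = Round(s_2, k_2) = 0xA7
s_4 = Round(s_3, k_3) = 0x71
s_5 = Round(s_4, k_4) = 0x12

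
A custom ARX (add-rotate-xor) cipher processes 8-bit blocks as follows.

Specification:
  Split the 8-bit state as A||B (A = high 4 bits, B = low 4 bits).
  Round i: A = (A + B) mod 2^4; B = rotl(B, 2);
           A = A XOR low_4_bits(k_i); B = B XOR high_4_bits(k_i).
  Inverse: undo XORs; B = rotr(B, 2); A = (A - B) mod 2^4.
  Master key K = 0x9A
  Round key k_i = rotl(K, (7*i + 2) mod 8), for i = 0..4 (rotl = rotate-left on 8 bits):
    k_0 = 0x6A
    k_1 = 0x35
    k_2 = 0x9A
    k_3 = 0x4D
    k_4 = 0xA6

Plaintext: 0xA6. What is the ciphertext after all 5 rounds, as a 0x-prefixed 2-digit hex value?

s_0 = plaintext = 0xA6
s_1 = Round(s_0, k_0) = 0xAF
s_2 = Round(s_1, k_1) = 0xCC
s_3 = Round(s_2, k_2) = 0x2A
s_4 = Round(s_3, k_3) = 0x1E
s_5 = Round(s_4, k_4) = 0x91

0x91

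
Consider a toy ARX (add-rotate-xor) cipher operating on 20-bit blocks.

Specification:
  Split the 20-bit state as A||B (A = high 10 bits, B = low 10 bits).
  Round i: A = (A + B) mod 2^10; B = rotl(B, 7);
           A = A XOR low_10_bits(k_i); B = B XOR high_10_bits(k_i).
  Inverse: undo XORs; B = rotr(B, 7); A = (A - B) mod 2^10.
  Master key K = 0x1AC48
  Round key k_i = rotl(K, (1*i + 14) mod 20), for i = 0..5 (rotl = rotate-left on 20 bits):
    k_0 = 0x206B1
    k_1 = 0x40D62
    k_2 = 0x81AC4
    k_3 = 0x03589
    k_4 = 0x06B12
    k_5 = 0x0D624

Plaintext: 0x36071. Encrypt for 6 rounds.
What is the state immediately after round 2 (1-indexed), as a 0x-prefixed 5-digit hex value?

s_0 = plaintext = 0x36071
s_1 = Round(s_0, k_0) = 0xFE00F
s_2 = Round(s_1, k_1) = 0x59682
s_3 = Round(s_2, k_2) = 0x48F56
s_4 = Round(s_3, k_3) = 0x7C367
s_5 = Round(s_4, k_4) = 0x917F6
s_6 = Round(s_5, k_5) = 0x07F4B

0x59682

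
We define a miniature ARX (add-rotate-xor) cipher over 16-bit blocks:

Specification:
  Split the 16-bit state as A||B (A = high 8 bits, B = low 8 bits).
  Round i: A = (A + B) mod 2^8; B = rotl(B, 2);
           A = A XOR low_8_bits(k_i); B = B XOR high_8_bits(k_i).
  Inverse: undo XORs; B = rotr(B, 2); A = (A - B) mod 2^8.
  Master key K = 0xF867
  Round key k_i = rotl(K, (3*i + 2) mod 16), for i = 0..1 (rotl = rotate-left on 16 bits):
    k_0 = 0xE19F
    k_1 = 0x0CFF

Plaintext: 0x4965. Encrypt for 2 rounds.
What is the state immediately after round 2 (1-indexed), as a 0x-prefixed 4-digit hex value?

0x5ADD

s_0 = plaintext = 0x4965
s_1 = Round(s_0, k_0) = 0x3174
s_2 = Round(s_1, k_1) = 0x5ADD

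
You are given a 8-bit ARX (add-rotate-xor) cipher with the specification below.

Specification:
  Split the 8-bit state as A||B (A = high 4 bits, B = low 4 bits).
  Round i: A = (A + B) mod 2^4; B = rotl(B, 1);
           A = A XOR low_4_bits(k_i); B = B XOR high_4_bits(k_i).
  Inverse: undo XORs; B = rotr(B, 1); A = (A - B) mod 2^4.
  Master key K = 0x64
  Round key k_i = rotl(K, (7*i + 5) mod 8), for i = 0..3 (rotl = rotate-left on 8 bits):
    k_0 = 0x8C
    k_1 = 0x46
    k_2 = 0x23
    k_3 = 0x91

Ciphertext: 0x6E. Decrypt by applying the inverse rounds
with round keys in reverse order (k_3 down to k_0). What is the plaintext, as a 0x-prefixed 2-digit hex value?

0x76

s_0 = ciphertext = 0x6E
s_1 = InvRound(s_0, k_3) = 0xCB
s_2 = InvRound(s_1, k_2) = 0x3C
s_3 = InvRound(s_2, k_1) = 0x14
s_4 = InvRound(s_3, k_0) = 0x76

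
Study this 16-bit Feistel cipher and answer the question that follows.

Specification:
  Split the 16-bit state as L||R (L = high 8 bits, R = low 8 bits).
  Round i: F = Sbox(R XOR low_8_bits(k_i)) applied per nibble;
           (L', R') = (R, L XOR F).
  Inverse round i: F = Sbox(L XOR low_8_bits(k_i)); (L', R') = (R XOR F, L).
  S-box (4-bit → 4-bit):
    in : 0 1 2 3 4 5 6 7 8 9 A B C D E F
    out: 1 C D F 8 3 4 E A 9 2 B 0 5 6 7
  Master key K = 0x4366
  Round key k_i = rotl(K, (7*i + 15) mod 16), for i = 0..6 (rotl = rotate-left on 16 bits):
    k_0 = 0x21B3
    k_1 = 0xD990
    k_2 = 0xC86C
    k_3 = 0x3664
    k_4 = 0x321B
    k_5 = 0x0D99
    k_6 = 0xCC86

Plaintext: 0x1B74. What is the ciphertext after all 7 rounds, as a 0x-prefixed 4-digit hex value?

s_0 = plaintext = 0x1B74
s_1 = Round(s_0, k_0) = 0x7415
s_2 = Round(s_1, k_1) = 0x15D7
s_3 = Round(s_2, k_2) = 0xD7AE
s_4 = Round(s_3, k_3) = 0xAED5
s_5 = Round(s_4, k_4) = 0xD5A8
s_6 = Round(s_5, k_5) = 0xA829
s_7 = Round(s_6, k_6) = 0x298F

0x298F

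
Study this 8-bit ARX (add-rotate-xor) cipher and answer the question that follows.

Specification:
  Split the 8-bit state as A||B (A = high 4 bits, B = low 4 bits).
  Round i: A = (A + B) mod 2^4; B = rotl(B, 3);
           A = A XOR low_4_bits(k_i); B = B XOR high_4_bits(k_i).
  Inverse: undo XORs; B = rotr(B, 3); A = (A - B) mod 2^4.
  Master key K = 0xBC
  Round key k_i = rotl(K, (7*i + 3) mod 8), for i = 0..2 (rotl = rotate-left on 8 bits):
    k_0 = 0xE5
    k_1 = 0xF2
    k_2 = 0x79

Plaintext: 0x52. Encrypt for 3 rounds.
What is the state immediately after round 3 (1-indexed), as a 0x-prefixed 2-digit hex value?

s_0 = plaintext = 0x52
s_1 = Round(s_0, k_0) = 0x2F
s_2 = Round(s_1, k_1) = 0x30
s_3 = Round(s_2, k_2) = 0xA7

0xA7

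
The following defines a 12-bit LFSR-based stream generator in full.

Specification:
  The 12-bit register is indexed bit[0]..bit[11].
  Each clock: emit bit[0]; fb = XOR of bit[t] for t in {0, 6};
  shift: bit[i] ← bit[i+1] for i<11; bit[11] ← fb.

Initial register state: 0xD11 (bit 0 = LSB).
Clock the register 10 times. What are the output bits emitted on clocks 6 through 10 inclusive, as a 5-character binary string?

reg_0 = 0xD11
clock 1: out=1, reg = 0xE88
clock 2: out=0, reg = 0x744
clock 3: out=0, reg = 0xBA2
clock 4: out=0, reg = 0x5D1
clock 5: out=1, reg = 0x2E8
clock 6: out=0, reg = 0x974
clock 7: out=0, reg = 0xCBA
clock 8: out=0, reg = 0x65D
clock 9: out=1, reg = 0x32E
clock 10: out=0, reg = 0x197

00010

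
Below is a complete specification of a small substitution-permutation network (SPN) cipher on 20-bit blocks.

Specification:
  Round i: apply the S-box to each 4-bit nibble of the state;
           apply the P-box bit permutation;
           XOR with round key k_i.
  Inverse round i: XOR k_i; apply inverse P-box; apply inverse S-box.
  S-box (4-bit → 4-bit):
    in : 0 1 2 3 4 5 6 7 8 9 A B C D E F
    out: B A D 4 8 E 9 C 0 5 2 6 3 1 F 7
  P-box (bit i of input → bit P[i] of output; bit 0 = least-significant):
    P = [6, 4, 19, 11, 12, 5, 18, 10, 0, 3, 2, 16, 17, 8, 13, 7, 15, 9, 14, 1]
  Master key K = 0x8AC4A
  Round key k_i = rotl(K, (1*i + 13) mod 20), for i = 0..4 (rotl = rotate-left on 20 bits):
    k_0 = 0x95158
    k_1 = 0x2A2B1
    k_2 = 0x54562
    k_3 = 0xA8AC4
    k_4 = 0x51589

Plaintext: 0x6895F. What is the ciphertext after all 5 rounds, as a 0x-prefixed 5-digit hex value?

0x416E7

s_0 = plaintext = 0x6895F
s_1 = Round(s_0, k_0) = 0x5D52F
s_2 = Round(s_1, k_1) = 0xDF4EF
s_3 = Round(s_2, k_2) = 0xAF012
s_4 = Round(s_3, k_3) = 0x1A5AD
s_5 = Round(s_4, k_4) = 0x416E7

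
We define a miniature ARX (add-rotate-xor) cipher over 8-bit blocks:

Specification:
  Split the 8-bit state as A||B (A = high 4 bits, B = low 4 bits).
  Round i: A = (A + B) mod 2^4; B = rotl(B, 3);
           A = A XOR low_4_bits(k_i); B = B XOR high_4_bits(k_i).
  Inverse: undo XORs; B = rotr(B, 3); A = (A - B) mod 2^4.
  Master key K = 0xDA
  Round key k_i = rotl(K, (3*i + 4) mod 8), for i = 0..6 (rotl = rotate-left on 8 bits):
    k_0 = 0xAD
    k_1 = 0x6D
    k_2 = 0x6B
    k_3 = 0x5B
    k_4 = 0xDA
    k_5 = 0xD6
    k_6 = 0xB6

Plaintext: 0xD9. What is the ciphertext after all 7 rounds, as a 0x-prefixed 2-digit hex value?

0x14

s_0 = plaintext = 0xD9
s_1 = Round(s_0, k_0) = 0xB6
s_2 = Round(s_1, k_1) = 0xC5
s_3 = Round(s_2, k_2) = 0xAC
s_4 = Round(s_3, k_3) = 0xD3
s_5 = Round(s_4, k_4) = 0xA4
s_6 = Round(s_5, k_5) = 0x8F
s_7 = Round(s_6, k_6) = 0x14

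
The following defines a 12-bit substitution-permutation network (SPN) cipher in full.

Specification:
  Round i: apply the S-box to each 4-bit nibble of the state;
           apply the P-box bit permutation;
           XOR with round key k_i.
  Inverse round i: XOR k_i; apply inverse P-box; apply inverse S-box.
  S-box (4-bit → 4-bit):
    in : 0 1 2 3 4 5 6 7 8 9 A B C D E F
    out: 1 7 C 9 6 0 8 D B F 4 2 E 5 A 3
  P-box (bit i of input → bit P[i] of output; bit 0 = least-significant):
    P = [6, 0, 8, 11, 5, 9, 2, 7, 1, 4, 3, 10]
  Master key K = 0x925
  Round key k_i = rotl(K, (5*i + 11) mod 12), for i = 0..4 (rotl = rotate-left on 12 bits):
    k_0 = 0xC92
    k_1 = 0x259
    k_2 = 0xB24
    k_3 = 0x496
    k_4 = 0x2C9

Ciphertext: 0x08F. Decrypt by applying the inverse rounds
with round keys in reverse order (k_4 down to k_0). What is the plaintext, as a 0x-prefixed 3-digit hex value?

0x3D5

s_0 = ciphertext = 0x08F
s_1 = InvRound(s_0, k_4) = 0x040
s_2 = InvRound(s_1, k_3) = 0x820
s_3 = InvRound(s_2, k_2) = 0x54A
s_4 = InvRound(s_3, k_1) = 0x8B4
s_5 = InvRound(s_4, k_0) = 0x3D5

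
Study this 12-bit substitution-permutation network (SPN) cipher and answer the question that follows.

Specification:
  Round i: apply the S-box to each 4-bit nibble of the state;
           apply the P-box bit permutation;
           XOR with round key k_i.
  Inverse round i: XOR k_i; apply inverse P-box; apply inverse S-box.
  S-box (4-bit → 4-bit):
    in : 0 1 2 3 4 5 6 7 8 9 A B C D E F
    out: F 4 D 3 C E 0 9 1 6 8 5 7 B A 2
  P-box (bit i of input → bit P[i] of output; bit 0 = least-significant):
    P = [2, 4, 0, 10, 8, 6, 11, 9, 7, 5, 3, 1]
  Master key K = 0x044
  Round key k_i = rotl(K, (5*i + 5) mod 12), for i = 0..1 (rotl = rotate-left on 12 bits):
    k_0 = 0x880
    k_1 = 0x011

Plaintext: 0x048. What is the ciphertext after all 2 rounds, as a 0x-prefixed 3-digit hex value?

s_0 = plaintext = 0x048
s_1 = Round(s_0, k_0) = 0x22E
s_2 = Round(s_1, k_1) = 0xF8B

0xF8B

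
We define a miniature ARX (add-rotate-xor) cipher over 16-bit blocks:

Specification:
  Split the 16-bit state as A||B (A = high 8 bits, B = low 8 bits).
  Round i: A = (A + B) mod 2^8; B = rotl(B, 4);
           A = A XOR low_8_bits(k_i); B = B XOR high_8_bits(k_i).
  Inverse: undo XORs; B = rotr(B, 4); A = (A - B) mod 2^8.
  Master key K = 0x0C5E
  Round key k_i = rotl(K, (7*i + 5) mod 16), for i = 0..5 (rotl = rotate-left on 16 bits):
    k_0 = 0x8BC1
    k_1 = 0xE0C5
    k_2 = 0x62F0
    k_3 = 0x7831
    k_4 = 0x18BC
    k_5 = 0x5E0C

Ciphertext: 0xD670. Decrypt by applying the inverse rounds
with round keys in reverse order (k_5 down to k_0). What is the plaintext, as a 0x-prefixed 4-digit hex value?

0x2AA9

s_0 = ciphertext = 0xD670
s_1 = InvRound(s_0, k_5) = 0xF8E2
s_2 = InvRound(s_1, k_4) = 0x95AF
s_3 = InvRound(s_2, k_3) = 0x277D
s_4 = InvRound(s_3, k_2) = 0xE6F1
s_5 = InvRound(s_4, k_1) = 0x1211
s_6 = InvRound(s_5, k_0) = 0x2AA9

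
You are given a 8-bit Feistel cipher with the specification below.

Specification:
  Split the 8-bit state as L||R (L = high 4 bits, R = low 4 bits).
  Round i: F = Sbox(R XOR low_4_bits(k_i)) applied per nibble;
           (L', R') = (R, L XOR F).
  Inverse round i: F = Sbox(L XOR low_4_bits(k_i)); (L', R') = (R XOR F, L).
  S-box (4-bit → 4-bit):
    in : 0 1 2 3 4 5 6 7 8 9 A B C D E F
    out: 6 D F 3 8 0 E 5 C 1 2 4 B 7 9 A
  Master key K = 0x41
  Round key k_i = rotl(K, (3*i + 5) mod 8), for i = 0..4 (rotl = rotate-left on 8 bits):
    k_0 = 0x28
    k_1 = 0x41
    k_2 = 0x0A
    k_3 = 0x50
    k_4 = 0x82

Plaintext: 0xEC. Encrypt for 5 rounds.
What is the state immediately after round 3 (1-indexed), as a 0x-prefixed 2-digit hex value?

s_0 = plaintext = 0xEC
s_1 = Round(s_0, k_0) = 0xC6
s_2 = Round(s_1, k_1) = 0x69
s_3 = Round(s_2, k_2) = 0x95
s_4 = Round(s_3, k_3) = 0x59
s_5 = Round(s_4, k_4) = 0x91

0x95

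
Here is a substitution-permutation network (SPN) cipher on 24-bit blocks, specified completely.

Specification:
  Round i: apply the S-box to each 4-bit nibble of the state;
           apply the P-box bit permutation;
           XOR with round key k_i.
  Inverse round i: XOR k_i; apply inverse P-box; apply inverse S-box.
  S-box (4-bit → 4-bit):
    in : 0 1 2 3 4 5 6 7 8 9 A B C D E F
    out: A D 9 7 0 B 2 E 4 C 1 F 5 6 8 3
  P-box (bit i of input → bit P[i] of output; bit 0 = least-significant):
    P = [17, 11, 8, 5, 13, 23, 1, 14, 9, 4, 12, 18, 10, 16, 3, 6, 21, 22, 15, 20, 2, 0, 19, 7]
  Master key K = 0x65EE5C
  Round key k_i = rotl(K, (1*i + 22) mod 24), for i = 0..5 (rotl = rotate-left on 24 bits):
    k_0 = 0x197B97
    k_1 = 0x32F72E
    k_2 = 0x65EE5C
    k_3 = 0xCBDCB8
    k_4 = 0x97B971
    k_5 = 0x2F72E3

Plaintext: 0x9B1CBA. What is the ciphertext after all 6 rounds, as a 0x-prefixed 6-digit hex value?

s_0 = plaintext = 0x9B1CBA
s_1 = Round(s_0, k_0) = 0xE38D5D
s_2 = Round(s_1, k_1) = 0xD20EB6
s_3 = Round(s_2, k_2) = 0xD8861F
s_4 = Round(s_3, k_3) = 0xC134A3
s_5 = Round(s_4, k_4) = 0xAC147D
s_6 = Round(s_5, k_5) = 0x8FBFAD

0x8FBFAD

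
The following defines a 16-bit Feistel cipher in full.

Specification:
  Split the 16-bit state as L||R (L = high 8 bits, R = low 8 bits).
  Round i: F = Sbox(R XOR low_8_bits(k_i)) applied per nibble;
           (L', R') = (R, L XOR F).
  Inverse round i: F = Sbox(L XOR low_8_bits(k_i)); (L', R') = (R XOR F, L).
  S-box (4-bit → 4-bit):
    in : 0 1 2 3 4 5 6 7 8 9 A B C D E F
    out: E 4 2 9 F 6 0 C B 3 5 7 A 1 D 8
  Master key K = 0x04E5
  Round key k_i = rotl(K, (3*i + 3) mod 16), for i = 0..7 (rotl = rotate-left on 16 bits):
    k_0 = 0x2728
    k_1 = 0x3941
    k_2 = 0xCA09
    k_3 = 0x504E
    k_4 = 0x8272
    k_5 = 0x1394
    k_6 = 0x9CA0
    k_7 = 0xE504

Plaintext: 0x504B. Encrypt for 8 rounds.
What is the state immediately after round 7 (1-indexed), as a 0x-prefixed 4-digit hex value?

s_0 = plaintext = 0x504B
s_1 = Round(s_0, k_0) = 0x4B59
s_2 = Round(s_1, k_1) = 0x5900
s_3 = Round(s_2, k_2) = 0x00BA
s_4 = Round(s_3, k_3) = 0xBA8F
s_5 = Round(s_4, k_4) = 0x8F3B
s_6 = Round(s_5, k_5) = 0x3BD7
s_7 = Round(s_6, k_6) = 0xD7F7
s_8 = Round(s_7, k_7) = 0xF75E

0xD7F7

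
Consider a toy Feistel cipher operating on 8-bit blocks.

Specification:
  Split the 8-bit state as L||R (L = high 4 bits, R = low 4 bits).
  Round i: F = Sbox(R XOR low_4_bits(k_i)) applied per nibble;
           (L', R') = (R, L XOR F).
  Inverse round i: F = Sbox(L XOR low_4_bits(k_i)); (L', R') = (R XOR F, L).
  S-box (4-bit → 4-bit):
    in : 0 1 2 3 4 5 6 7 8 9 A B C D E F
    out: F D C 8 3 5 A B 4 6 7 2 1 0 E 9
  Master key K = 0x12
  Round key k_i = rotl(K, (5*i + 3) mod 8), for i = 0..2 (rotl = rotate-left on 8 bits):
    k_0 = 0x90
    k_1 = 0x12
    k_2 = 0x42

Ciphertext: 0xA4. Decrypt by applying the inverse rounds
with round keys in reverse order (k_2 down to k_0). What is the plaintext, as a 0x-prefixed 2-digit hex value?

0xA6

s_0 = ciphertext = 0xA4
s_1 = InvRound(s_0, k_2) = 0x0A
s_2 = InvRound(s_1, k_1) = 0x60
s_3 = InvRound(s_2, k_0) = 0xA6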